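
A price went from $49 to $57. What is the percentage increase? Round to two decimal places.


Find the absolute change:
|57 - 49| = 8
Divide by original and multiply by 100:
8 / 49 x 100 = 16.3265...% ≈ 16.33%

16.33%


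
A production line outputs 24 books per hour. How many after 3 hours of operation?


Production rate: 24 books per hour
Time: 3 hours
Total: 24 x 3 = 72 books

72 books


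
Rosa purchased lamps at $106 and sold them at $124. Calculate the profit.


Selling price = $124
Cost price = $106
Profit = selling price - cost price:
Profit = $124 - $106 = $18

$18


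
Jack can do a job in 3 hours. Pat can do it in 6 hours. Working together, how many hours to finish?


Jack's rate: 1/3 of the job per hour
Pat's rate: 1/6 of the job per hour
Combined rate: 1/3 + 1/6 = 1/2 per hour
Time = 1 / (1/2) = 2 hours

2 hours


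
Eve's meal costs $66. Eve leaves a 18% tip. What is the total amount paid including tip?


Calculate the tip:
18% of $66 = $11.88
Add tip to meal cost:
$66 + $11.88 = $77.88

$77.88


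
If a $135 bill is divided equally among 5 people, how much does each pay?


Total bill: $135
Number of people: 5
Each pays: $135 / 5 = $27

$27


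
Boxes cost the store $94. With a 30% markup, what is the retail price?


Calculate the markup amount:
30% of $94 = $28.20
Add to cost:
$94 + $28.20 = $122.20

$122.20


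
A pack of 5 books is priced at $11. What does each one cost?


Total cost: $11
Number of items: 5
Unit price: $11 / 5 = $2.20

$2.20


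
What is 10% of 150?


Convert percentage to decimal:
10% = 0.1
Multiply:
150 x 0.1 = 15

15


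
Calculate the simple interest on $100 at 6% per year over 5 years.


Use the formula I = P x R x T / 100
P x R x T = 100 x 6 x 5 = 3000
I = 3000 / 100 = $30

$30


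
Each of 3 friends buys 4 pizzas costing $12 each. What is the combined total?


Cost per person:
4 x $12 = $48
Group total:
3 x $48 = $144

$144


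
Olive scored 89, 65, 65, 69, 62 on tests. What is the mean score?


Add the scores:
89 + 65 + 65 + 69 + 62 = 350
Divide by the number of tests:
350 / 5 = 70

70


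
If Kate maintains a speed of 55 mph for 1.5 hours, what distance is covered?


Use the formula: distance = speed x time
Speed = 55 mph, Time = 1.5 hours
55 x 1.5 = 82.5 miles

82.5 miles


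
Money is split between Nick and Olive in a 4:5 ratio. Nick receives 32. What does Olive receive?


Find the multiplier:
32 / 4 = 8
Apply to Olive's share:
5 x 8 = 40

40


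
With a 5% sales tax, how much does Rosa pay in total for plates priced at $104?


Calculate the tax:
5% of $104 = $5.20
Add tax to price:
$104 + $5.20 = $109.20

$109.20


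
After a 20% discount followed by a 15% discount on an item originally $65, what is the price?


First discount:
20% of $65 = $13
Price after first discount:
$65 - $13 = $52
Second discount:
15% of $52 = $7.80
Final price:
$52 - $7.80 = $44.20

$44.20


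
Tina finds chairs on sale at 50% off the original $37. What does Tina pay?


Calculate the discount amount:
50% of $37 = $18.50
Subtract from original:
$37 - $18.50 = $18.50

$18.50


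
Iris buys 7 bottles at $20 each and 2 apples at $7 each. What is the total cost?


Cost of bottles:
7 x $20 = $140
Cost of apples:
2 x $7 = $14
Add both:
$140 + $14 = $154

$154


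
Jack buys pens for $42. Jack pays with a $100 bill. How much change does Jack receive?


Start with the amount paid:
$100
Subtract the price:
$100 - $42 = $58

$58


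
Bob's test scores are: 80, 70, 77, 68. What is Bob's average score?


Add the scores:
80 + 70 + 77 + 68 = 295
Divide by the number of tests:
295 / 4 = 73.75

73.75


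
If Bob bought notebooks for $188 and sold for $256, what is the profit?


Selling price = $256
Cost price = $188
Profit = selling price - cost price:
Profit = $256 - $188 = $68

$68


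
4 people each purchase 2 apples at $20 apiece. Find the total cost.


Cost per person:
2 x $20 = $40
Group total:
4 x $40 = $160

$160


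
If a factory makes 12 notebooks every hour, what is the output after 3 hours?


Production rate: 12 notebooks per hour
Time: 3 hours
Total: 12 x 3 = 36 notebooks

36 notebooks


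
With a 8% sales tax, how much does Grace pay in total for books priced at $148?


Calculate the tax:
8% of $148 = $11.84
Add tax to price:
$148 + $11.84 = $159.84

$159.84


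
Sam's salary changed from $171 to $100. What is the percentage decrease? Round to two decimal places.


Find the absolute change:
|100 - 171| = 71
Divide by original and multiply by 100:
71 / 171 x 100 = 41.5204...% ≈ 41.52%

41.52%


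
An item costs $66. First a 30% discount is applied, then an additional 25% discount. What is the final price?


First discount:
30% of $66 = $19.80
Price after first discount:
$66 - $19.80 = $46.20
Second discount:
25% of $46.20 = $11.55
Final price:
$46.20 - $11.55 = $34.65

$34.65


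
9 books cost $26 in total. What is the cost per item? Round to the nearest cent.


Total cost: $26
Number of items: 9
Unit price: $26 / 9 = $2.8888... ≈ $2.89

$2.89


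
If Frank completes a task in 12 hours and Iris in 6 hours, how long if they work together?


Frank's rate: 1/12 of the job per hour
Iris's rate: 1/6 of the job per hour
Combined rate: 1/12 + 1/6 = 1/4 per hour
Time = 1 / (1/4) = 4 hours

4 hours


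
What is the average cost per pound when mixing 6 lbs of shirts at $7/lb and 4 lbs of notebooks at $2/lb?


Cost of shirts:
6 x $7 = $42
Cost of notebooks:
4 x $2 = $8
Total cost: $42 + $8 = $50
Total weight: 10 lbs
Average: $50 / 10 = $5/lb

$5/lb


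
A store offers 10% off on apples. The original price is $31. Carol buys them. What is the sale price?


Calculate the discount amount:
10% of $31 = $3.10
Subtract from original:
$31 - $3.10 = $27.90

$27.90


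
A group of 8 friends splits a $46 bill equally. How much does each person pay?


Total bill: $46
Number of people: 8
Each pays: $46 / 8 = $5.75

$5.75


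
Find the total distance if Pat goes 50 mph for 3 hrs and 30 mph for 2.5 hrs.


Leg 1 distance:
50 x 3 = 150 miles
Leg 2 distance:
30 x 2.5 = 75 miles
Total distance:
150 + 75 = 225 miles

225 miles


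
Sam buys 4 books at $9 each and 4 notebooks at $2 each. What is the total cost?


Cost of books:
4 x $9 = $36
Cost of notebooks:
4 x $2 = $8
Add both:
$36 + $8 = $44

$44


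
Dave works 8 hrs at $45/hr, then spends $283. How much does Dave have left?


Calculate earnings:
8 x $45 = $360
Subtract spending:
$360 - $283 = $77

$77


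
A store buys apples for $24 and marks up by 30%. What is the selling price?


Calculate the markup amount:
30% of $24 = $7.20
Add to cost:
$24 + $7.20 = $31.20

$31.20


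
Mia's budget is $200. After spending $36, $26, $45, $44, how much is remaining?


Add up expenses:
$36 + $26 + $45 + $44 = $151
Subtract from budget:
$200 - $151 = $49

$49


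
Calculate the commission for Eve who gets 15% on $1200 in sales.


Convert rate to decimal:
15% = 0.15
Multiply by sales:
$1200 x 0.15 = $180

$180


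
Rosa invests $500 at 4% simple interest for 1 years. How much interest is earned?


Use the formula I = P x R x T / 100
P x R x T = 500 x 4 x 1 = 2000
I = 2000 / 100 = $20

$20


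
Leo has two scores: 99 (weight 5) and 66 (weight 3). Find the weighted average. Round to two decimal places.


Weighted sum:
5 x 99 + 3 x 66 = 693
Total weight:
5 + 3 = 8
Weighted average:
693 / 8 = 86.625 ≈ 86.63

86.63


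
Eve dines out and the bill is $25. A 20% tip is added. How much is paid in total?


Calculate the tip:
20% of $25 = $5
Add tip to meal cost:
$25 + $5 = $30

$30


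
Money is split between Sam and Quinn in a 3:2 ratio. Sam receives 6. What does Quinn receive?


Find the multiplier:
6 / 3 = 2
Apply to Quinn's share:
2 x 2 = 4

4


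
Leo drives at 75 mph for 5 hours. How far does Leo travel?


Use the formula: distance = speed x time
Speed = 75 mph, Time = 5 hours
75 x 5 = 375 miles

375 miles


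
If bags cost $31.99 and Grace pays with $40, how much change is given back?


Start with the amount paid:
$40
Subtract the price:
$40 - $31.99 = $8.01

$8.01


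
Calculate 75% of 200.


Convert percentage to decimal:
75% = 0.75
Multiply:
200 x 0.75 = 150

150


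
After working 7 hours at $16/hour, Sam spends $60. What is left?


Calculate earnings:
7 x $16 = $112
Subtract spending:
$112 - $60 = $52

$52


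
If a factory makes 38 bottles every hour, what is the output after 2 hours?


Production rate: 38 bottles per hour
Time: 2 hours
Total: 38 x 2 = 76 bottles

76 bottles


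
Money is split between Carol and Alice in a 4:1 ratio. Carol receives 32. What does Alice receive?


Find the multiplier:
32 / 4 = 8
Apply to Alice's share:
1 x 8 = 8

8


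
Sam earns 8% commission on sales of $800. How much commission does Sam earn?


Convert rate to decimal:
8% = 0.08
Multiply by sales:
$800 x 0.08 = $64

$64


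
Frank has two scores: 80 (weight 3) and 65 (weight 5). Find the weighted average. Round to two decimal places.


Weighted sum:
3 x 80 + 5 x 65 = 565
Total weight:
3 + 5 = 8
Weighted average:
565 / 8 = 70.625 ≈ 70.63

70.63


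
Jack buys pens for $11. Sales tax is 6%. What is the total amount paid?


Calculate the tax:
6% of $11 = $0.66
Add tax to price:
$11 + $0.66 = $11.66

$11.66


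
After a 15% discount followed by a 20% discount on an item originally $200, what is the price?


First discount:
15% of $200 = $30
Price after first discount:
$200 - $30 = $170
Second discount:
20% of $170 = $34
Final price:
$170 - $34 = $136

$136


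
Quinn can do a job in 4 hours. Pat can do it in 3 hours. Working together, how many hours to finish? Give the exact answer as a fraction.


Quinn's rate: 1/4 of the job per hour
Pat's rate: 1/3 of the job per hour
Combined rate: 1/4 + 1/3 = 7/12 per hour
Time = 1 / (7/12) = 12/7 hours (≈ 1.71 hours)

12/7 hours


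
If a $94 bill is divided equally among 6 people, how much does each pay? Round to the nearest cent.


Total bill: $94
Number of people: 6
Each pays: $94 / 6 = $15.6666... ≈ $15.67

$15.67


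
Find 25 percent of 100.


Convert percentage to decimal:
25% = 0.25
Multiply:
100 x 0.25 = 25

25


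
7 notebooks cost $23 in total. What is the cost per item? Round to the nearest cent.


Total cost: $23
Number of items: 7
Unit price: $23 / 7 = $3.2857... ≈ $3.29

$3.29


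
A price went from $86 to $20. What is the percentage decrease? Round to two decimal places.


Find the absolute change:
|20 - 86| = 66
Divide by original and multiply by 100:
66 / 86 x 100 = 76.7441...% ≈ 76.74%

76.74%


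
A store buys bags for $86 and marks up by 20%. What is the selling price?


Calculate the markup amount:
20% of $86 = $17.20
Add to cost:
$86 + $17.20 = $103.20

$103.20


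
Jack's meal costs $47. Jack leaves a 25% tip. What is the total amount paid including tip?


Calculate the tip:
25% of $47 = $11.75
Add tip to meal cost:
$47 + $11.75 = $58.75

$58.75


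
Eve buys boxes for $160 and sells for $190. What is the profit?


Selling price = $190
Cost price = $160
Profit = selling price - cost price:
Profit = $190 - $160 = $30

$30


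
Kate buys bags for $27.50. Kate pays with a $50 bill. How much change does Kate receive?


Start with the amount paid:
$50
Subtract the price:
$50 - $27.50 = $22.50

$22.50


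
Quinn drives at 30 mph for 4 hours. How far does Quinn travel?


Use the formula: distance = speed x time
Speed = 30 mph, Time = 4 hours
30 x 4 = 120 miles

120 miles


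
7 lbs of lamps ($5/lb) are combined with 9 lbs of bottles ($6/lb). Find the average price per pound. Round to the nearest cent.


Cost of lamps:
7 x $5 = $35
Cost of bottles:
9 x $6 = $54
Total cost: $35 + $54 = $89
Total weight: 16 lbs
Average: $89 / 16 = $5.5625 ≈ $5.56/lb

$5.56/lb


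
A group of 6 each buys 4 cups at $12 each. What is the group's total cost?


Cost per person:
4 x $12 = $48
Group total:
6 x $48 = $288

$288


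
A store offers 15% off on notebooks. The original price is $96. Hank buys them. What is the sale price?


Calculate the discount amount:
15% of $96 = $14.40
Subtract from original:
$96 - $14.40 = $81.60

$81.60


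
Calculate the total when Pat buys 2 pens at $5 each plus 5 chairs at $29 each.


Cost of pens:
2 x $5 = $10
Cost of chairs:
5 x $29 = $145
Add both:
$10 + $145 = $155

$155


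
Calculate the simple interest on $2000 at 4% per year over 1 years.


Use the formula I = P x R x T / 100
P x R x T = 2000 x 4 x 1 = 8000
I = 8000 / 100 = $80

$80


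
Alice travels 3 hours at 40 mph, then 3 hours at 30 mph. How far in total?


Leg 1 distance:
40 x 3 = 120 miles
Leg 2 distance:
30 x 3 = 90 miles
Total distance:
120 + 90 = 210 miles

210 miles


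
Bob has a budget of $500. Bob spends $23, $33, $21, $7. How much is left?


Add up expenses:
$23 + $33 + $21 + $7 = $84
Subtract from budget:
$500 - $84 = $416

$416


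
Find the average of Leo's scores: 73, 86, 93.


Add the scores:
73 + 86 + 93 = 252
Divide by the number of tests:
252 / 3 = 84

84


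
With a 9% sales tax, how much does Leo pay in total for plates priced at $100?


Calculate the tax:
9% of $100 = $9
Add tax to price:
$100 + $9 = $109

$109


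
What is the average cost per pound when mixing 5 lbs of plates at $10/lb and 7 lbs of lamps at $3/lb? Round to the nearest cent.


Cost of plates:
5 x $10 = $50
Cost of lamps:
7 x $3 = $21
Total cost: $50 + $21 = $71
Total weight: 12 lbs
Average: $71 / 12 = $5.9166... ≈ $5.92/lb

$5.92/lb


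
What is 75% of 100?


Convert percentage to decimal:
75% = 0.75
Multiply:
100 x 0.75 = 75

75


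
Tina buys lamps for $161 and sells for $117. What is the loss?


Selling price = $117
Cost price = $161
Loss = cost price - selling price:
Loss = $161 - $117 = $44

$44


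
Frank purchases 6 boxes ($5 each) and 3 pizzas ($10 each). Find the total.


Cost of boxes:
6 x $5 = $30
Cost of pizzas:
3 x $10 = $30
Add both:
$30 + $30 = $60

$60


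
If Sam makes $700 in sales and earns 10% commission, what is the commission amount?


Convert rate to decimal:
10% = 0.1
Multiply by sales:
$700 x 0.1 = $70

$70


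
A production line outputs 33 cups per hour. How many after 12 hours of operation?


Production rate: 33 cups per hour
Time: 12 hours
Total: 33 x 12 = 396 cups

396 cups


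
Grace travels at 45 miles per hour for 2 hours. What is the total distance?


Use the formula: distance = speed x time
Speed = 45 mph, Time = 2 hours
45 x 2 = 90 miles

90 miles


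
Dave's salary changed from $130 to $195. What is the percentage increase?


Find the absolute change:
|195 - 130| = 65
Divide by original and multiply by 100:
65 / 130 x 100 = 50%

50%


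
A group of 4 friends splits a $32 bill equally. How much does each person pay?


Total bill: $32
Number of people: 4
Each pays: $32 / 4 = $8

$8


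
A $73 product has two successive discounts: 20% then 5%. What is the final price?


First discount:
20% of $73 = $14.60
Price after first discount:
$73 - $14.60 = $58.40
Second discount:
5% of $58.40 = $2.92
Final price:
$58.40 - $2.92 = $55.48

$55.48


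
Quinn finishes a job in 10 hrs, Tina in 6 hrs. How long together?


Quinn's rate: 1/10 of the job per hour
Tina's rate: 1/6 of the job per hour
Combined rate: 1/10 + 1/6 = 4/15 per hour
Time = 1 / (4/15) = 15/4 = 3.75 hours

3.75 hours


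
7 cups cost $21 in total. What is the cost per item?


Total cost: $21
Number of items: 7
Unit price: $21 / 7 = $3

$3


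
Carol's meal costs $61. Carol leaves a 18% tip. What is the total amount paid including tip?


Calculate the tip:
18% of $61 = $10.98
Add tip to meal cost:
$61 + $10.98 = $71.98

$71.98


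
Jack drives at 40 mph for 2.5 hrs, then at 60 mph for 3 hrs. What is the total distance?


Leg 1 distance:
40 x 2.5 = 100 miles
Leg 2 distance:
60 x 3 = 180 miles
Total distance:
100 + 180 = 280 miles

280 miles


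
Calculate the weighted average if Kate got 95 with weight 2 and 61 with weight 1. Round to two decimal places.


Weighted sum:
2 x 95 + 1 x 61 = 251
Total weight:
2 + 1 = 3
Weighted average:
251 / 3 = 83.6666... ≈ 83.67

83.67


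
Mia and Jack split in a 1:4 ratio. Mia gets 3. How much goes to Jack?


Find the multiplier:
3 / 1 = 3
Apply to Jack's share:
4 x 3 = 12

12


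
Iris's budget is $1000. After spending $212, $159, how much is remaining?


Add up expenses:
$212 + $159 = $371
Subtract from budget:
$1000 - $371 = $629

$629


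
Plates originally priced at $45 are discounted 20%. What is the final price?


Calculate the discount amount:
20% of $45 = $9
Subtract from original:
$45 - $9 = $36

$36


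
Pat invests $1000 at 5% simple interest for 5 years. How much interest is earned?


Use the formula I = P x R x T / 100
P x R x T = 1000 x 5 x 5 = 25000
I = 25000 / 100 = $250

$250


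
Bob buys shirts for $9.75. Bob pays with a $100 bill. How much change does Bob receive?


Start with the amount paid:
$100
Subtract the price:
$100 - $9.75 = $90.25

$90.25


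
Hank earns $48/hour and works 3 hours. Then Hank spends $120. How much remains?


Calculate earnings:
3 x $48 = $144
Subtract spending:
$144 - $120 = $24

$24


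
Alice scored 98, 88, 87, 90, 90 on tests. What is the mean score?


Add the scores:
98 + 88 + 87 + 90 + 90 = 453
Divide by the number of tests:
453 / 5 = 90.6

90.6


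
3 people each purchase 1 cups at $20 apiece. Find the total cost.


Cost per person:
1 x $20 = $20
Group total:
3 x $20 = $60

$60


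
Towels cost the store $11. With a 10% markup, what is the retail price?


Calculate the markup amount:
10% of $11 = $1.10
Add to cost:
$11 + $1.10 = $12.10

$12.10


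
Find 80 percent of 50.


Convert percentage to decimal:
80% = 0.8
Multiply:
50 x 0.8 = 40

40


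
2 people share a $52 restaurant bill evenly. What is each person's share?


Total bill: $52
Number of people: 2
Each pays: $52 / 2 = $26

$26


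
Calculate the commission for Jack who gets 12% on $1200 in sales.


Convert rate to decimal:
12% = 0.12
Multiply by sales:
$1200 x 0.12 = $144

$144


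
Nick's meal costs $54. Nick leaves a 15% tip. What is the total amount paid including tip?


Calculate the tip:
15% of $54 = $8.10
Add tip to meal cost:
$54 + $8.10 = $62.10

$62.10


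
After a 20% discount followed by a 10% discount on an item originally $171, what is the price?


First discount:
20% of $171 = $34.20
Price after first discount:
$171 - $34.20 = $136.80
Second discount:
10% of $136.80 = $13.68
Final price:
$136.80 - $13.68 = $123.12

$123.12


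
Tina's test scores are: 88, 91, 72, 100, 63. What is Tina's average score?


Add the scores:
88 + 91 + 72 + 100 + 63 = 414
Divide by the number of tests:
414 / 5 = 82.8

82.8


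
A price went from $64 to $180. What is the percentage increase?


Find the absolute change:
|180 - 64| = 116
Divide by original and multiply by 100:
116 / 64 x 100 = 181.25%

181.25%


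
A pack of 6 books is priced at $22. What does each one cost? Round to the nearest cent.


Total cost: $22
Number of items: 6
Unit price: $22 / 6 = $3.6666... ≈ $3.67

$3.67


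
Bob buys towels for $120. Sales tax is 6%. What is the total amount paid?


Calculate the tax:
6% of $120 = $7.20
Add tax to price:
$120 + $7.20 = $127.20

$127.20


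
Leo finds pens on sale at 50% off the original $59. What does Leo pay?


Calculate the discount amount:
50% of $59 = $29.50
Subtract from original:
$59 - $29.50 = $29.50

$29.50


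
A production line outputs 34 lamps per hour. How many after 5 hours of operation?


Production rate: 34 lamps per hour
Time: 5 hours
Total: 34 x 5 = 170 lamps

170 lamps


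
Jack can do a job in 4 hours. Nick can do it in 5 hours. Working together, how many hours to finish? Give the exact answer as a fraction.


Jack's rate: 1/4 of the job per hour
Nick's rate: 1/5 of the job per hour
Combined rate: 1/4 + 1/5 = 9/20 per hour
Time = 1 / (9/20) = 20/9 hours (≈ 2.22 hours)

20/9 hours


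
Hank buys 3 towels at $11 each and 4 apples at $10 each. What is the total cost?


Cost of towels:
3 x $11 = $33
Cost of apples:
4 x $10 = $40
Add both:
$33 + $40 = $73

$73


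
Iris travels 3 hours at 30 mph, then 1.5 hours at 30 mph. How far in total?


Leg 1 distance:
30 x 3 = 90 miles
Leg 2 distance:
30 x 1.5 = 45 miles
Total distance:
90 + 45 = 135 miles

135 miles


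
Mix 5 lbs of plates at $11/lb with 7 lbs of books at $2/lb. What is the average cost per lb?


Cost of plates:
5 x $11 = $55
Cost of books:
7 x $2 = $14
Total cost: $55 + $14 = $69
Total weight: 12 lbs
Average: $69 / 12 = $5.75/lb

$5.75/lb


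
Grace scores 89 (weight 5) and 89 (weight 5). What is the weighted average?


Weighted sum:
5 x 89 + 5 x 89 = 890
Total weight:
5 + 5 = 10
Weighted average:
890 / 10 = 89

89


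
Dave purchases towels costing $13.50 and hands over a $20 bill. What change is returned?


Start with the amount paid:
$20
Subtract the price:
$20 - $13.50 = $6.50

$6.50


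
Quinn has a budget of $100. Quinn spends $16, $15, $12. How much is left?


Add up expenses:
$16 + $15 + $12 = $43
Subtract from budget:
$100 - $43 = $57

$57


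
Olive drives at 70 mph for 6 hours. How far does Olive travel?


Use the formula: distance = speed x time
Speed = 70 mph, Time = 6 hours
70 x 6 = 420 miles

420 miles


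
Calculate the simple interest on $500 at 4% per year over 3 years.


Use the formula I = P x R x T / 100
P x R x T = 500 x 4 x 3 = 6000
I = 6000 / 100 = $60

$60


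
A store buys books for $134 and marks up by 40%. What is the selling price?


Calculate the markup amount:
40% of $134 = $53.60
Add to cost:
$134 + $53.60 = $187.60

$187.60


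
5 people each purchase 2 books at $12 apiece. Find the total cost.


Cost per person:
2 x $12 = $24
Group total:
5 x $24 = $120

$120


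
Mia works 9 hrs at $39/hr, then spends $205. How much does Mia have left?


Calculate earnings:
9 x $39 = $351
Subtract spending:
$351 - $205 = $146

$146


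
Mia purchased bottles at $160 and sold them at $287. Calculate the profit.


Selling price = $287
Cost price = $160
Profit = selling price - cost price:
Profit = $287 - $160 = $127

$127


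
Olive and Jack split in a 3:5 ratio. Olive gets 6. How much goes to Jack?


Find the multiplier:
6 / 3 = 2
Apply to Jack's share:
5 x 2 = 10

10


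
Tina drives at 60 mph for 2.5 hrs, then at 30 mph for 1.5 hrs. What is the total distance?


Leg 1 distance:
60 x 2.5 = 150 miles
Leg 2 distance:
30 x 1.5 = 45 miles
Total distance:
150 + 45 = 195 miles

195 miles


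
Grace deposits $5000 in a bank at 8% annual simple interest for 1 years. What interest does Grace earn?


Use the formula I = P x R x T / 100
P x R x T = 5000 x 8 x 1 = 40000
I = 40000 / 100 = $400

$400


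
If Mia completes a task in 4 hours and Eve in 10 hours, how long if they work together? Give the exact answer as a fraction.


Mia's rate: 1/4 of the job per hour
Eve's rate: 1/10 of the job per hour
Combined rate: 1/4 + 1/10 = 7/20 per hour
Time = 1 / (7/20) = 20/7 hours (≈ 2.86 hours)

20/7 hours


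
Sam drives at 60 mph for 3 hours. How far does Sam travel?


Use the formula: distance = speed x time
Speed = 60 mph, Time = 3 hours
60 x 3 = 180 miles

180 miles


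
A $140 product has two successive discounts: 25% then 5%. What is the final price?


First discount:
25% of $140 = $35
Price after first discount:
$140 - $35 = $105
Second discount:
5% of $105 = $5.25
Final price:
$105 - $5.25 = $99.75

$99.75


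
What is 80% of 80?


Convert percentage to decimal:
80% = 0.8
Multiply:
80 x 0.8 = 64

64


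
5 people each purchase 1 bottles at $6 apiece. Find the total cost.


Cost per person:
1 x $6 = $6
Group total:
5 x $6 = $30

$30


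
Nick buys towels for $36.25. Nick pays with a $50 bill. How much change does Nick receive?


Start with the amount paid:
$50
Subtract the price:
$50 - $36.25 = $13.75

$13.75


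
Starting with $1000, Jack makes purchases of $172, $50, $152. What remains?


Add up expenses:
$172 + $50 + $152 = $374
Subtract from budget:
$1000 - $374 = $626

$626


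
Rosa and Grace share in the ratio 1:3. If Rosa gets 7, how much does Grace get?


Find the multiplier:
7 / 1 = 7
Apply to Grace's share:
3 x 7 = 21

21


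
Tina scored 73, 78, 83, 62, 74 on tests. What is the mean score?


Add the scores:
73 + 78 + 83 + 62 + 74 = 370
Divide by the number of tests:
370 / 5 = 74

74


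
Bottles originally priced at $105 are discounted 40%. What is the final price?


Calculate the discount amount:
40% of $105 = $42
Subtract from original:
$105 - $42 = $63

$63


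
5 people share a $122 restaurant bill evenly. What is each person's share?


Total bill: $122
Number of people: 5
Each pays: $122 / 5 = $24.40

$24.40


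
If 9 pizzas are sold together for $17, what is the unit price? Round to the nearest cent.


Total cost: $17
Number of items: 9
Unit price: $17 / 9 = $1.8888... ≈ $1.89

$1.89


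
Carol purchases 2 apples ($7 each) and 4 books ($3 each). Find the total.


Cost of apples:
2 x $7 = $14
Cost of books:
4 x $3 = $12
Add both:
$14 + $12 = $26

$26


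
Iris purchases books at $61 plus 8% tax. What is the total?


Calculate the tax:
8% of $61 = $4.88
Add tax to price:
$61 + $4.88 = $65.88

$65.88


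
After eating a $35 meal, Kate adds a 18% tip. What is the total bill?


Calculate the tip:
18% of $35 = $6.30
Add tip to meal cost:
$35 + $6.30 = $41.30

$41.30


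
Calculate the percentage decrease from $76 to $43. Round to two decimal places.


Find the absolute change:
|43 - 76| = 33
Divide by original and multiply by 100:
33 / 76 x 100 = 43.4210...% ≈ 43.42%

43.42%


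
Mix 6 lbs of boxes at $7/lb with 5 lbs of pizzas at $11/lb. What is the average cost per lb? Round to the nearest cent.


Cost of boxes:
6 x $7 = $42
Cost of pizzas:
5 x $11 = $55
Total cost: $42 + $55 = $97
Total weight: 11 lbs
Average: $97 / 11 = $8.8181... ≈ $8.82/lb

$8.82/lb


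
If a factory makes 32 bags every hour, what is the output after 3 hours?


Production rate: 32 bags per hour
Time: 3 hours
Total: 32 x 3 = 96 bags

96 bags


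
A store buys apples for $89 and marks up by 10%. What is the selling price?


Calculate the markup amount:
10% of $89 = $8.90
Add to cost:
$89 + $8.90 = $97.90

$97.90


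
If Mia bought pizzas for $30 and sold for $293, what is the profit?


Selling price = $293
Cost price = $30
Profit = selling price - cost price:
Profit = $293 - $30 = $263

$263


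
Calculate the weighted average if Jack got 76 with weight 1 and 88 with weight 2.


Weighted sum:
1 x 76 + 2 x 88 = 252
Total weight:
1 + 2 = 3
Weighted average:
252 / 3 = 84

84


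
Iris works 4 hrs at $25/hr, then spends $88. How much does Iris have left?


Calculate earnings:
4 x $25 = $100
Subtract spending:
$100 - $88 = $12

$12


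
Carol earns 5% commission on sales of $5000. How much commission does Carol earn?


Convert rate to decimal:
5% = 0.05
Multiply by sales:
$5000 x 0.05 = $250

$250


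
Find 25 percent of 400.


Convert percentage to decimal:
25% = 0.25
Multiply:
400 x 0.25 = 100

100


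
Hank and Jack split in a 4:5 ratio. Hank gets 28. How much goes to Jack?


Find the multiplier:
28 / 4 = 7
Apply to Jack's share:
5 x 7 = 35

35


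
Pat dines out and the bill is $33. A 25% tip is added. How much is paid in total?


Calculate the tip:
25% of $33 = $8.25
Add tip to meal cost:
$33 + $8.25 = $41.25

$41.25


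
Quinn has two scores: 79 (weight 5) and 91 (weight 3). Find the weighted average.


Weighted sum:
5 x 79 + 3 x 91 = 668
Total weight:
5 + 3 = 8
Weighted average:
668 / 8 = 83.5

83.5


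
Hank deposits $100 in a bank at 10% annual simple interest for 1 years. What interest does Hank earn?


Use the formula I = P x R x T / 100
P x R x T = 100 x 10 x 1 = 1000
I = 1000 / 100 = $10

$10


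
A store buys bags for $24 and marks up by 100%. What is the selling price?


Calculate the markup amount:
100% of $24 = $24
Add to cost:
$24 + $24 = $48

$48


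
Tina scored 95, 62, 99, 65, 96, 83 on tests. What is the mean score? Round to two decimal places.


Add the scores:
95 + 62 + 99 + 65 + 96 + 83 = 500
Divide by the number of tests:
500 / 6 = 83.3333... ≈ 83.33

83.33


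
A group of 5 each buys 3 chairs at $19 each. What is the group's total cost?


Cost per person:
3 x $19 = $57
Group total:
5 x $57 = $285

$285


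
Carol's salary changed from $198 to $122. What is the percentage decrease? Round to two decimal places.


Find the absolute change:
|122 - 198| = 76
Divide by original and multiply by 100:
76 / 198 x 100 = 38.3838...% ≈ 38.38%

38.38%


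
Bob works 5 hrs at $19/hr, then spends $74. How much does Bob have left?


Calculate earnings:
5 x $19 = $95
Subtract spending:
$95 - $74 = $21

$21


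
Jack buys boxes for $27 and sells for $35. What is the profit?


Selling price = $35
Cost price = $27
Profit = selling price - cost price:
Profit = $35 - $27 = $8

$8


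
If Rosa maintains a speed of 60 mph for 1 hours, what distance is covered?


Use the formula: distance = speed x time
Speed = 60 mph, Time = 1 hours
60 x 1 = 60 miles

60 miles


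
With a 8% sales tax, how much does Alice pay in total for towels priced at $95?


Calculate the tax:
8% of $95 = $7.60
Add tax to price:
$95 + $7.60 = $102.60

$102.60


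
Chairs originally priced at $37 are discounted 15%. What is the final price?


Calculate the discount amount:
15% of $37 = $5.55
Subtract from original:
$37 - $5.55 = $31.45

$31.45


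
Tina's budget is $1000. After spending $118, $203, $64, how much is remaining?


Add up expenses:
$118 + $203 + $64 = $385
Subtract from budget:
$1000 - $385 = $615

$615


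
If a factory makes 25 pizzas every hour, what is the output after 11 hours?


Production rate: 25 pizzas per hour
Time: 11 hours
Total: 25 x 11 = 275 pizzas

275 pizzas


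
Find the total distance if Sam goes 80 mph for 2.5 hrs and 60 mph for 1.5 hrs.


Leg 1 distance:
80 x 2.5 = 200 miles
Leg 2 distance:
60 x 1.5 = 90 miles
Total distance:
200 + 90 = 290 miles

290 miles


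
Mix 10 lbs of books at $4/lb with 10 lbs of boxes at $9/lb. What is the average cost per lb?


Cost of books:
10 x $4 = $40
Cost of boxes:
10 x $9 = $90
Total cost: $40 + $90 = $130
Total weight: 20 lbs
Average: $130 / 20 = $6.50/lb

$6.50/lb


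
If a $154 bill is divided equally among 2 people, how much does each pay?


Total bill: $154
Number of people: 2
Each pays: $154 / 2 = $77

$77


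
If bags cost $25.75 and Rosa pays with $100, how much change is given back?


Start with the amount paid:
$100
Subtract the price:
$100 - $25.75 = $74.25

$74.25


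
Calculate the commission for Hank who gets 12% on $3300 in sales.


Convert rate to decimal:
12% = 0.12
Multiply by sales:
$3300 x 0.12 = $396

$396


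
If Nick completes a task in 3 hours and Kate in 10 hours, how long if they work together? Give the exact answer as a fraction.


Nick's rate: 1/3 of the job per hour
Kate's rate: 1/10 of the job per hour
Combined rate: 1/3 + 1/10 = 13/30 per hour
Time = 1 / (13/30) = 30/13 hours (≈ 2.31 hours)

30/13 hours


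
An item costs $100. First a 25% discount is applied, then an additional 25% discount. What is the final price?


First discount:
25% of $100 = $25
Price after first discount:
$100 - $25 = $75
Second discount:
25% of $75 = $18.75
Final price:
$75 - $18.75 = $56.25

$56.25


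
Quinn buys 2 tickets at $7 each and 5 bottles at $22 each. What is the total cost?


Cost of tickets:
2 x $7 = $14
Cost of bottles:
5 x $22 = $110
Add both:
$14 + $110 = $124

$124


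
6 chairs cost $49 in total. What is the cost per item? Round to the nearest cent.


Total cost: $49
Number of items: 6
Unit price: $49 / 6 = $8.1666... ≈ $8.17

$8.17


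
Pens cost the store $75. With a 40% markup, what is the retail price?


Calculate the markup amount:
40% of $75 = $30
Add to cost:
$75 + $30 = $105

$105


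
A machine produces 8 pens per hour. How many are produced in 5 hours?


Production rate: 8 pens per hour
Time: 5 hours
Total: 8 x 5 = 40 pens

40 pens


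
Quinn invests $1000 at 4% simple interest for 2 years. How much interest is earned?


Use the formula I = P x R x T / 100
P x R x T = 1000 x 4 x 2 = 8000
I = 8000 / 100 = $80

$80


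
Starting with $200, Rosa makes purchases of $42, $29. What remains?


Add up expenses:
$42 + $29 = $71
Subtract from budget:
$200 - $71 = $129

$129


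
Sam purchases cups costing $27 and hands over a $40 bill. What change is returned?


Start with the amount paid:
$40
Subtract the price:
$40 - $27 = $13

$13


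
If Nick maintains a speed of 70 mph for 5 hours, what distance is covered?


Use the formula: distance = speed x time
Speed = 70 mph, Time = 5 hours
70 x 5 = 350 miles

350 miles


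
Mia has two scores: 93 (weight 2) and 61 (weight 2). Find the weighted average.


Weighted sum:
2 x 93 + 2 x 61 = 308
Total weight:
2 + 2 = 4
Weighted average:
308 / 4 = 77

77


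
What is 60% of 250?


Convert percentage to decimal:
60% = 0.6
Multiply:
250 x 0.6 = 150

150


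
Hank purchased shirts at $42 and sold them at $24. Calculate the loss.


Selling price = $24
Cost price = $42
Loss = cost price - selling price:
Loss = $42 - $24 = $18

$18


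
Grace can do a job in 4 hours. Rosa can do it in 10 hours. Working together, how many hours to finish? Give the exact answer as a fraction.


Grace's rate: 1/4 of the job per hour
Rosa's rate: 1/10 of the job per hour
Combined rate: 1/4 + 1/10 = 7/20 per hour
Time = 1 / (7/20) = 20/7 hours (≈ 2.86 hours)

20/7 hours


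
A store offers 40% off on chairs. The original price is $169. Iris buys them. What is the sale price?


Calculate the discount amount:
40% of $169 = $67.60
Subtract from original:
$169 - $67.60 = $101.40

$101.40


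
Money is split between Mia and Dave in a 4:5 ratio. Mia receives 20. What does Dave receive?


Find the multiplier:
20 / 4 = 5
Apply to Dave's share:
5 x 5 = 25

25


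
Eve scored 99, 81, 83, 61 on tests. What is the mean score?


Add the scores:
99 + 81 + 83 + 61 = 324
Divide by the number of tests:
324 / 4 = 81

81


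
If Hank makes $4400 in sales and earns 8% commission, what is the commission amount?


Convert rate to decimal:
8% = 0.08
Multiply by sales:
$4400 x 0.08 = $352

$352


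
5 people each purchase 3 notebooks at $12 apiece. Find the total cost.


Cost per person:
3 x $12 = $36
Group total:
5 x $36 = $180

$180


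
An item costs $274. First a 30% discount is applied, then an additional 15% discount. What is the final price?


First discount:
30% of $274 = $82.20
Price after first discount:
$274 - $82.20 = $191.80
Second discount:
15% of $191.80 = $28.77
Final price:
$191.80 - $28.77 = $163.03

$163.03


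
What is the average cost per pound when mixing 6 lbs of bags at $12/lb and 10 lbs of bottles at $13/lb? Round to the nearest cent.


Cost of bags:
6 x $12 = $72
Cost of bottles:
10 x $13 = $130
Total cost: $72 + $130 = $202
Total weight: 16 lbs
Average: $202 / 16 = $12.625 ≈ $12.63/lb

$12.63/lb


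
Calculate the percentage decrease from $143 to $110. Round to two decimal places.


Find the absolute change:
|110 - 143| = 33
Divide by original and multiply by 100:
33 / 143 x 100 = 23.0769...% ≈ 23.08%

23.08%


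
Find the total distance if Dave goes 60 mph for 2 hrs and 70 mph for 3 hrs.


Leg 1 distance:
60 x 2 = 120 miles
Leg 2 distance:
70 x 3 = 210 miles
Total distance:
120 + 210 = 330 miles

330 miles


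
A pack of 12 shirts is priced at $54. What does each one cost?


Total cost: $54
Number of items: 12
Unit price: $54 / 12 = $4.50

$4.50


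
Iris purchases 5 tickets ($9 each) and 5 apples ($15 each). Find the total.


Cost of tickets:
5 x $9 = $45
Cost of apples:
5 x $15 = $75
Add both:
$45 + $75 = $120

$120


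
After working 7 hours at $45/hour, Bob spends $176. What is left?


Calculate earnings:
7 x $45 = $315
Subtract spending:
$315 - $176 = $139

$139


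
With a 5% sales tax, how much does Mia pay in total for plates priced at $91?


Calculate the tax:
5% of $91 = $4.55
Add tax to price:
$91 + $4.55 = $95.55

$95.55


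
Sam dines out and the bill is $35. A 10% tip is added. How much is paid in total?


Calculate the tip:
10% of $35 = $3.50
Add tip to meal cost:
$35 + $3.50 = $38.50

$38.50


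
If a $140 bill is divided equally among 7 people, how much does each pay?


Total bill: $140
Number of people: 7
Each pays: $140 / 7 = $20

$20


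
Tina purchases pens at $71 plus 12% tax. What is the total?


Calculate the tax:
12% of $71 = $8.52
Add tax to price:
$71 + $8.52 = $79.52

$79.52


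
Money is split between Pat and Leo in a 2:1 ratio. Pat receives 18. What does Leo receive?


Find the multiplier:
18 / 2 = 9
Apply to Leo's share:
1 x 9 = 9

9


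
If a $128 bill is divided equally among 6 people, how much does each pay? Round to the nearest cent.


Total bill: $128
Number of people: 6
Each pays: $128 / 6 = $21.3333... ≈ $21.33

$21.33


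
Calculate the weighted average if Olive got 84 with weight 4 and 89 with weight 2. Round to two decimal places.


Weighted sum:
4 x 84 + 2 x 89 = 514
Total weight:
4 + 2 = 6
Weighted average:
514 / 6 = 85.6666... ≈ 85.67

85.67


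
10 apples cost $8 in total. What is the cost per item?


Total cost: $8
Number of items: 10
Unit price: $8 / 10 = $0.80

$0.80


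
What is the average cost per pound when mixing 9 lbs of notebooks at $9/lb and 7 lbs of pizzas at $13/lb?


Cost of notebooks:
9 x $9 = $81
Cost of pizzas:
7 x $13 = $91
Total cost: $81 + $91 = $172
Total weight: 16 lbs
Average: $172 / 16 = $10.75/lb

$10.75/lb


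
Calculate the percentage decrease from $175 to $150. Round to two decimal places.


Find the absolute change:
|150 - 175| = 25
Divide by original and multiply by 100:
25 / 175 x 100 = 14.2857...% ≈ 14.29%

14.29%


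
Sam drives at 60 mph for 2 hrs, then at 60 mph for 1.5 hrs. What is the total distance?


Leg 1 distance:
60 x 2 = 120 miles
Leg 2 distance:
60 x 1.5 = 90 miles
Total distance:
120 + 90 = 210 miles

210 miles


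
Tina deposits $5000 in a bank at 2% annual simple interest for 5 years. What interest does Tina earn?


Use the formula I = P x R x T / 100
P x R x T = 5000 x 2 x 5 = 50000
I = 50000 / 100 = $500

$500


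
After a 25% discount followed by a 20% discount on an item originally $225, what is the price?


First discount:
25% of $225 = $56.25
Price after first discount:
$225 - $56.25 = $168.75
Second discount:
20% of $168.75 = $33.75
Final price:
$168.75 - $33.75 = $135

$135


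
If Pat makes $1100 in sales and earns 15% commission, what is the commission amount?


Convert rate to decimal:
15% = 0.15
Multiply by sales:
$1100 x 0.15 = $165

$165


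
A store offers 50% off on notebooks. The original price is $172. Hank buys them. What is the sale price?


Calculate the discount amount:
50% of $172 = $86
Subtract from original:
$172 - $86 = $86

$86


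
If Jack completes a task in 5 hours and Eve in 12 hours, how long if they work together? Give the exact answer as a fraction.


Jack's rate: 1/5 of the job per hour
Eve's rate: 1/12 of the job per hour
Combined rate: 1/5 + 1/12 = 17/60 per hour
Time = 1 / (17/60) = 60/17 hours (≈ 3.53 hours)

60/17 hours
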